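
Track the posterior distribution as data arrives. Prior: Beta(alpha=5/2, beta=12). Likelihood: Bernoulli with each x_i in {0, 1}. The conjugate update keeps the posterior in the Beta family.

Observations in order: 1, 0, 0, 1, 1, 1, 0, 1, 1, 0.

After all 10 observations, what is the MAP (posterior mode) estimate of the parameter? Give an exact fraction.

1/3

obs 1: x=1 → posterior Beta(7/2, 12)
obs 2: x=0 → posterior Beta(7/2, 13)
obs 3: x=0 → posterior Beta(7/2, 14)
obs 4: x=1 → posterior Beta(9/2, 14)
obs 5: x=1 → posterior Beta(11/2, 14)
obs 6: x=1 → posterior Beta(13/2, 14)
obs 7: x=0 → posterior Beta(13/2, 15)
obs 8: x=1 → posterior Beta(15/2, 15)
obs 9: x=1 → posterior Beta(17/2, 15)
obs 10: x=0 → posterior Beta(17/2, 16)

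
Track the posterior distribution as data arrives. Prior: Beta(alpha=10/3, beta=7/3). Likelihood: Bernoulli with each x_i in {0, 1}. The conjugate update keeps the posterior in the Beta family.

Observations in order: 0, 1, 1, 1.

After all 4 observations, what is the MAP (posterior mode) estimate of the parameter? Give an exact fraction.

16/23

obs 1: x=0 → posterior Beta(10/3, 10/3)
obs 2: x=1 → posterior Beta(13/3, 10/3)
obs 3: x=1 → posterior Beta(16/3, 10/3)
obs 4: x=1 → posterior Beta(19/3, 10/3)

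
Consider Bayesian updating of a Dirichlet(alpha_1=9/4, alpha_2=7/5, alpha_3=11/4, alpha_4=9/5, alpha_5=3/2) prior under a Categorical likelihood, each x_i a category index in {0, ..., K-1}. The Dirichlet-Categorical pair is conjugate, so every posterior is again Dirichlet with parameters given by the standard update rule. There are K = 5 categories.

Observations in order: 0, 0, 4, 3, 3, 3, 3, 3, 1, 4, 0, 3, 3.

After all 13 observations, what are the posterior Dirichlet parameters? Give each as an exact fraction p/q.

obs 1: x=0 → posterior Dirichlet(13/4, 7/5, 11/4, 9/5, 3/2)
obs 2: x=0 → posterior Dirichlet(17/4, 7/5, 11/4, 9/5, 3/2)
obs 3: x=4 → posterior Dirichlet(17/4, 7/5, 11/4, 9/5, 5/2)
obs 4: x=3 → posterior Dirichlet(17/4, 7/5, 11/4, 14/5, 5/2)
obs 5: x=3 → posterior Dirichlet(17/4, 7/5, 11/4, 19/5, 5/2)
obs 6: x=3 → posterior Dirichlet(17/4, 7/5, 11/4, 24/5, 5/2)
obs 7: x=3 → posterior Dirichlet(17/4, 7/5, 11/4, 29/5, 5/2)
obs 8: x=3 → posterior Dirichlet(17/4, 7/5, 11/4, 34/5, 5/2)
obs 9: x=1 → posterior Dirichlet(17/4, 12/5, 11/4, 34/5, 5/2)
obs 10: x=4 → posterior Dirichlet(17/4, 12/5, 11/4, 34/5, 7/2)
obs 11: x=0 → posterior Dirichlet(21/4, 12/5, 11/4, 34/5, 7/2)
obs 12: x=3 → posterior Dirichlet(21/4, 12/5, 11/4, 39/5, 7/2)
obs 13: x=3 → posterior Dirichlet(21/4, 12/5, 11/4, 44/5, 7/2)

alpha_1=21/4, alpha_2=12/5, alpha_3=11/4, alpha_4=44/5, alpha_5=7/2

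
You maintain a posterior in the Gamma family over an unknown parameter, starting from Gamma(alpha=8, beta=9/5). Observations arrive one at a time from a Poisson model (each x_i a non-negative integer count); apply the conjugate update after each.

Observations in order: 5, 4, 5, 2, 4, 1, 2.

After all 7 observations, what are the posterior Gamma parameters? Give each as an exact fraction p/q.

alpha=31, beta=44/5

obs 1: x=5 → posterior Gamma(13, 14/5)
obs 2: x=4 → posterior Gamma(17, 19/5)
obs 3: x=5 → posterior Gamma(22, 24/5)
obs 4: x=2 → posterior Gamma(24, 29/5)
obs 5: x=4 → posterior Gamma(28, 34/5)
obs 6: x=1 → posterior Gamma(29, 39/5)
obs 7: x=2 → posterior Gamma(31, 44/5)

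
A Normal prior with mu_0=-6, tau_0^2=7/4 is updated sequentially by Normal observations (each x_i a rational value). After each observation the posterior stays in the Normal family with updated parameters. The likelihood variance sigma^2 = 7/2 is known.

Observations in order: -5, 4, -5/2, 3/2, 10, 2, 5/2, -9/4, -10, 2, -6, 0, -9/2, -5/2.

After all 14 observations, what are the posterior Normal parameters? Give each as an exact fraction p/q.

mu_0=-91/64, tau_0^2=7/32

obs 1: x=-5 → posterior Normal(-17/3, 7/6)
obs 2: x=4 → posterior Normal(-13/4, 7/8)
obs 3: x=-5/2 → posterior Normal(-31/10, 7/10)
obs 4: x=3/2 → posterior Normal(-7/3, 7/12)
obs 5: x=10 → posterior Normal(-4/7, 1/2)
obs 6: x=2 → posterior Normal(-1/4, 7/16)
obs 7: x=5/2 → posterior Normal(1/18, 7/18)
obs 8: x=-9/4 → posterior Normal(-7/40, 7/20)
obs 9: x=-10 → posterior Normal(-47/44, 7/22)
obs 10: x=2 → posterior Normal(-13/16, 7/24)
obs 11: x=-6 → posterior Normal(-63/52, 7/26)
obs 12: x=0 → posterior Normal(-9/8, 1/4)
obs 13: x=-9/2 → posterior Normal(-27/20, 7/30)
obs 14: x=-5/2 → posterior Normal(-91/64, 7/32)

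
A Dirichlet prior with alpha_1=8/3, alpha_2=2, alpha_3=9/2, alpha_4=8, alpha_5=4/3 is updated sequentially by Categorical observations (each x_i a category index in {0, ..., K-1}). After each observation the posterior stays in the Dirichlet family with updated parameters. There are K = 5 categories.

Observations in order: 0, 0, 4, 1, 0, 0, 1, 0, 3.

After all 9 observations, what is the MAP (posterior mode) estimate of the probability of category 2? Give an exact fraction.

obs 1: x=0 → posterior Dirichlet(11/3, 2, 9/2, 8, 4/3)
obs 2: x=0 → posterior Dirichlet(14/3, 2, 9/2, 8, 4/3)
obs 3: x=4 → posterior Dirichlet(14/3, 2, 9/2, 8, 7/3)
obs 4: x=1 → posterior Dirichlet(14/3, 3, 9/2, 8, 7/3)
obs 5: x=0 → posterior Dirichlet(17/3, 3, 9/2, 8, 7/3)
obs 6: x=0 → posterior Dirichlet(20/3, 3, 9/2, 8, 7/3)
obs 7: x=1 → posterior Dirichlet(20/3, 4, 9/2, 8, 7/3)
obs 8: x=0 → posterior Dirichlet(23/3, 4, 9/2, 8, 7/3)
obs 9: x=3 → posterior Dirichlet(23/3, 4, 9/2, 9, 7/3)

7/45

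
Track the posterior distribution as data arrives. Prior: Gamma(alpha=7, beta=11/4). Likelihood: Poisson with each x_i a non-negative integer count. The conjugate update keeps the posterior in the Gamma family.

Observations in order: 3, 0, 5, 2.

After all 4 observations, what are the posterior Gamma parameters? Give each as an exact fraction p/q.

alpha=17, beta=27/4

obs 1: x=3 → posterior Gamma(10, 15/4)
obs 2: x=0 → posterior Gamma(10, 19/4)
obs 3: x=5 → posterior Gamma(15, 23/4)
obs 4: x=2 → posterior Gamma(17, 27/4)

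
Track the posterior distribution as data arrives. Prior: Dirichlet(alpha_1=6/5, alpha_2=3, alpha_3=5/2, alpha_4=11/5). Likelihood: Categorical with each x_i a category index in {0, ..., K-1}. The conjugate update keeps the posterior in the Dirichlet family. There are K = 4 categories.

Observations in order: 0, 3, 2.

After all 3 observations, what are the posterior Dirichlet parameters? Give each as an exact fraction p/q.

obs 1: x=0 → posterior Dirichlet(11/5, 3, 5/2, 11/5)
obs 2: x=3 → posterior Dirichlet(11/5, 3, 5/2, 16/5)
obs 3: x=2 → posterior Dirichlet(11/5, 3, 7/2, 16/5)

alpha_1=11/5, alpha_2=3, alpha_3=7/2, alpha_4=16/5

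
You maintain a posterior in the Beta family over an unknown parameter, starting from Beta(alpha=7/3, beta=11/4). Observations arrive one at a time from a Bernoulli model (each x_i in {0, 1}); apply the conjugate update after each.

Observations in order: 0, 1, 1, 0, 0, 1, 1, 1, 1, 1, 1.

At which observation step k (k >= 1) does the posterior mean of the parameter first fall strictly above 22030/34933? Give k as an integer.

obs 1: x=0 → posterior Beta(7/3, 15/4)
obs 2: x=1 → posterior Beta(10/3, 15/4)
obs 3: x=1 → posterior Beta(13/3, 15/4)
obs 4: x=0 → posterior Beta(13/3, 19/4)
obs 5: x=0 → posterior Beta(13/3, 23/4)
obs 6: x=1 → posterior Beta(16/3, 23/4)
obs 7: x=1 → posterior Beta(19/3, 23/4)
obs 8: x=1 → posterior Beta(22/3, 23/4)
obs 9: x=1 → posterior Beta(25/3, 23/4)
obs 10: x=1 → posterior Beta(28/3, 23/4)
obs 11: x=1 → posterior Beta(31/3, 23/4)

k = 11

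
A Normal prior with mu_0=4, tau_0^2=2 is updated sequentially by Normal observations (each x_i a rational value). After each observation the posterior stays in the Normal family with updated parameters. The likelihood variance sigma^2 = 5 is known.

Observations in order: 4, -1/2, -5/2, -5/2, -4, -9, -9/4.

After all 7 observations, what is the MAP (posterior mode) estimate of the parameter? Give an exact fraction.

-27/38

obs 1: x=4 → posterior Normal(4, 10/7)
obs 2: x=-1/2 → posterior Normal(3, 10/9)
obs 3: x=-5/2 → posterior Normal(2, 10/11)
obs 4: x=-5/2 → posterior Normal(17/13, 10/13)
obs 5: x=-4 → posterior Normal(3/5, 2/3)
obs 6: x=-9 → posterior Normal(-9/17, 10/17)
obs 7: x=-9/4 → posterior Normal(-27/38, 10/19)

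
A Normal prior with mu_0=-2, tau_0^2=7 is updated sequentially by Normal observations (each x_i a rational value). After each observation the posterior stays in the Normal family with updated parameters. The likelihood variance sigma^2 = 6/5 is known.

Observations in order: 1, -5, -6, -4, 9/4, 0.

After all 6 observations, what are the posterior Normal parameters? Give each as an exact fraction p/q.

obs 1: x=1 → posterior Normal(23/41, 42/41)
obs 2: x=-5 → posterior Normal(-2, 21/38)
obs 3: x=-6 → posterior Normal(-362/111, 14/37)
obs 4: x=-4 → posterior Normal(-251/73, 21/73)
obs 5: x=9/4 → posterior Normal(-1693/724, 42/181)
obs 6: x=0 → posterior Normal(-1693/864, 7/36)

mu_0=-1693/864, tau_0^2=7/36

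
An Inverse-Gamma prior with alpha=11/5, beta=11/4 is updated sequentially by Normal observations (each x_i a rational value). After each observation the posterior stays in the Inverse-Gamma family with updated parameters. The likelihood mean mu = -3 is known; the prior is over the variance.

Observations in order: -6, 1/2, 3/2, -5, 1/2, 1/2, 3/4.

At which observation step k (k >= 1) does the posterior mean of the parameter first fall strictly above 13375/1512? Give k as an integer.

k = 6

obs 1: x=-6 → posterior Inverse-Gamma(27/10, 29/4)
obs 2: x=1/2 → posterior Inverse-Gamma(16/5, 107/8)
obs 3: x=3/2 → posterior Inverse-Gamma(37/10, 47/2)
obs 4: x=-5 → posterior Inverse-Gamma(21/5, 51/2)
obs 5: x=1/2 → posterior Inverse-Gamma(47/10, 253/8)
obs 6: x=1/2 → posterior Inverse-Gamma(26/5, 151/4)
obs 7: x=3/4 → posterior Inverse-Gamma(57/10, 1433/32)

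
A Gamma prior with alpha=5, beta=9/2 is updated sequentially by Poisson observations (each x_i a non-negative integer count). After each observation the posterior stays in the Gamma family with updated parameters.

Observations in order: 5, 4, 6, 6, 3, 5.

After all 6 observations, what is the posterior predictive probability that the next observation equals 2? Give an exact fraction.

obs 1: x=5 → posterior Gamma(10, 11/2)
obs 2: x=4 → posterior Gamma(14, 13/2)
obs 3: x=6 → posterior Gamma(20, 15/2)
obs 4: x=6 → posterior Gamma(26, 17/2)
obs 5: x=3 → posterior Gamma(29, 19/2)
obs 6: x=5 → posterior Gamma(34, 21/2)

2147993575129152555611111446099750171603827852780/10524515126174167358877236351104092889324551536161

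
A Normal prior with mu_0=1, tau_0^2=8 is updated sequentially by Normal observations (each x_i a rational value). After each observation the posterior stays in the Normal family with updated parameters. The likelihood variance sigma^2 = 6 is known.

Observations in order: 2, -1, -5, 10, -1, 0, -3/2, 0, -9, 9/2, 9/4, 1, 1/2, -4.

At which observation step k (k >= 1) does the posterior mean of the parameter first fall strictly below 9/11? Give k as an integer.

obs 1: x=2 → posterior Normal(11/7, 24/7)
obs 2: x=-1 → posterior Normal(7/11, 24/11)
obs 3: x=-5 → posterior Normal(-13/15, 8/5)
obs 4: x=10 → posterior Normal(27/19, 24/19)
obs 5: x=-1 → posterior Normal(1, 24/23)
obs 6: x=0 → posterior Normal(23/27, 8/9)
obs 7: x=-3/2 → posterior Normal(17/31, 24/31)
obs 8: x=0 → posterior Normal(17/35, 24/35)
obs 9: x=-9 → posterior Normal(-19/39, 8/13)
obs 10: x=9/2 → posterior Normal(-1/43, 24/43)
obs 11: x=9/4 → posterior Normal(8/47, 24/47)
obs 12: x=1 → posterior Normal(4/17, 8/17)
obs 13: x=1/2 → posterior Normal(14/55, 24/55)
obs 14: x=-4 → posterior Normal(-2/59, 24/59)

k = 2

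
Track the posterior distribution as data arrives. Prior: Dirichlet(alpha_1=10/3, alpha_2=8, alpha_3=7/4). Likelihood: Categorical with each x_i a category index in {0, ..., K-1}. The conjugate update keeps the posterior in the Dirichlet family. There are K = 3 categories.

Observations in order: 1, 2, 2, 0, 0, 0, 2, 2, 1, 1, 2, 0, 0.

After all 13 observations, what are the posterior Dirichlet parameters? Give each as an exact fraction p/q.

alpha_1=25/3, alpha_2=11, alpha_3=27/4

obs 1: x=1 → posterior Dirichlet(10/3, 9, 7/4)
obs 2: x=2 → posterior Dirichlet(10/3, 9, 11/4)
obs 3: x=2 → posterior Dirichlet(10/3, 9, 15/4)
obs 4: x=0 → posterior Dirichlet(13/3, 9, 15/4)
obs 5: x=0 → posterior Dirichlet(16/3, 9, 15/4)
obs 6: x=0 → posterior Dirichlet(19/3, 9, 15/4)
obs 7: x=2 → posterior Dirichlet(19/3, 9, 19/4)
obs 8: x=2 → posterior Dirichlet(19/3, 9, 23/4)
obs 9: x=1 → posterior Dirichlet(19/3, 10, 23/4)
obs 10: x=1 → posterior Dirichlet(19/3, 11, 23/4)
obs 11: x=2 → posterior Dirichlet(19/3, 11, 27/4)
obs 12: x=0 → posterior Dirichlet(22/3, 11, 27/4)
obs 13: x=0 → posterior Dirichlet(25/3, 11, 27/4)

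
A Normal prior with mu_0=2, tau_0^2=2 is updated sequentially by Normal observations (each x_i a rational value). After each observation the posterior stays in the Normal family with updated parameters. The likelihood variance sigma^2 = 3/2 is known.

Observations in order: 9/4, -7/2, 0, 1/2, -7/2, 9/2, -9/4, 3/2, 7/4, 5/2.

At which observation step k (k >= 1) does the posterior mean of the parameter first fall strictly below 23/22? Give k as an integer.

k = 2

obs 1: x=9/4 → posterior Normal(15/7, 6/7)
obs 2: x=-7/2 → posterior Normal(1/11, 6/11)
obs 3: x=0 → posterior Normal(1/15, 2/5)
obs 4: x=1/2 → posterior Normal(3/19, 6/19)
obs 5: x=-7/2 → posterior Normal(-11/23, 6/23)
obs 6: x=9/2 → posterior Normal(7/27, 2/9)
obs 7: x=-9/4 → posterior Normal(-2/31, 6/31)
obs 8: x=3/2 → posterior Normal(4/35, 6/35)
obs 9: x=7/4 → posterior Normal(11/39, 2/13)
obs 10: x=5/2 → posterior Normal(21/43, 6/43)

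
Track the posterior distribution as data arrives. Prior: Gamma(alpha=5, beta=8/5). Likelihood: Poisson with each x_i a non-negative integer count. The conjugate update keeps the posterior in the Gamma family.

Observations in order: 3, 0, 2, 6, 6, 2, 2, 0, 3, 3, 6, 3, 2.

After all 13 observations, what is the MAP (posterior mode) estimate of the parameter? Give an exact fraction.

210/73

obs 1: x=3 → posterior Gamma(8, 13/5)
obs 2: x=0 → posterior Gamma(8, 18/5)
obs 3: x=2 → posterior Gamma(10, 23/5)
obs 4: x=6 → posterior Gamma(16, 28/5)
obs 5: x=6 → posterior Gamma(22, 33/5)
obs 6: x=2 → posterior Gamma(24, 38/5)
obs 7: x=2 → posterior Gamma(26, 43/5)
obs 8: x=0 → posterior Gamma(26, 48/5)
obs 9: x=3 → posterior Gamma(29, 53/5)
obs 10: x=3 → posterior Gamma(32, 58/5)
obs 11: x=6 → posterior Gamma(38, 63/5)
obs 12: x=3 → posterior Gamma(41, 68/5)
obs 13: x=2 → posterior Gamma(43, 73/5)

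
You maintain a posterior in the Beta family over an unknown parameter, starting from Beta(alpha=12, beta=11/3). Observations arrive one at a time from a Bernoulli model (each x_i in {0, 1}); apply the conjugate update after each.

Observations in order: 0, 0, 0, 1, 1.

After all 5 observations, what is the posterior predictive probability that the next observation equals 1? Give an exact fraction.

21/31

obs 1: x=0 → posterior Beta(12, 14/3)
obs 2: x=0 → posterior Beta(12, 17/3)
obs 3: x=0 → posterior Beta(12, 20/3)
obs 4: x=1 → posterior Beta(13, 20/3)
obs 5: x=1 → posterior Beta(14, 20/3)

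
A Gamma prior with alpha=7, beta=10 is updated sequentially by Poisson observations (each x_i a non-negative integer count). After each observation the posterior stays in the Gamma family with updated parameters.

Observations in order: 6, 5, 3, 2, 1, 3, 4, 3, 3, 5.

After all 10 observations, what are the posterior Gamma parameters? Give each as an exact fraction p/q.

alpha=42, beta=20

obs 1: x=6 → posterior Gamma(13, 11)
obs 2: x=5 → posterior Gamma(18, 12)
obs 3: x=3 → posterior Gamma(21, 13)
obs 4: x=2 → posterior Gamma(23, 14)
obs 5: x=1 → posterior Gamma(24, 15)
obs 6: x=3 → posterior Gamma(27, 16)
obs 7: x=4 → posterior Gamma(31, 17)
obs 8: x=3 → posterior Gamma(34, 18)
obs 9: x=3 → posterior Gamma(37, 19)
obs 10: x=5 → posterior Gamma(42, 20)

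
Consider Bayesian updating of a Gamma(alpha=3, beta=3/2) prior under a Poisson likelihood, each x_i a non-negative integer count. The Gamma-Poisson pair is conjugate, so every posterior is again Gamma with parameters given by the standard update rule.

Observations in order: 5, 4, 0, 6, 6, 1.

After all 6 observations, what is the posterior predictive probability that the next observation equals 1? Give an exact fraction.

obs 1: x=5 → posterior Gamma(8, 5/2)
obs 2: x=4 → posterior Gamma(12, 7/2)
obs 3: x=0 → posterior Gamma(12, 9/2)
obs 4: x=6 → posterior Gamma(18, 11/2)
obs 5: x=6 → posterior Gamma(24, 13/2)
obs 6: x=1 → posterior Gamma(25, 15/2)

12625584147021174430847167968750/98100666009922840441972689847969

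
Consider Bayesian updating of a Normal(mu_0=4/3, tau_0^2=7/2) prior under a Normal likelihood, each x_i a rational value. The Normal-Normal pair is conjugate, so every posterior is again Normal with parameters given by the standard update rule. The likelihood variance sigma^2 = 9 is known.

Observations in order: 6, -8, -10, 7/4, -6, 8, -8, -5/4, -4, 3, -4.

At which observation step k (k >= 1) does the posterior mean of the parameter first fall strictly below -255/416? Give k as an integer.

obs 1: x=6 → posterior Normal(66/25, 63/25)
obs 2: x=-8 → posterior Normal(5/16, 63/32)
obs 3: x=-10 → posterior Normal(-20/13, 21/13)
obs 4: x=7/4 → posterior Normal(-191/184, 63/46)
obs 5: x=-6 → posterior Normal(-359/212, 63/53)
obs 6: x=8 → posterior Normal(-9/16, 21/20)
obs 7: x=-8 → posterior Normal(-359/268, 63/67)
obs 8: x=-5/4 → posterior Normal(-197/148, 63/74)
obs 9: x=-4 → posterior Normal(-253/162, 7/9)
obs 10: x=3 → posterior Normal(-211/176, 63/88)
obs 11: x=-4 → posterior Normal(-267/190, 63/95)

k = 3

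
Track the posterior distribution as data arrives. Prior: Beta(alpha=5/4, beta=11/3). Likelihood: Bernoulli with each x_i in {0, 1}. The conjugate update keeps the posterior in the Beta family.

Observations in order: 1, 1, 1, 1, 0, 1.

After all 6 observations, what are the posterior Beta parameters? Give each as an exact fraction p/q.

alpha=25/4, beta=14/3

obs 1: x=1 → posterior Beta(9/4, 11/3)
obs 2: x=1 → posterior Beta(13/4, 11/3)
obs 3: x=1 → posterior Beta(17/4, 11/3)
obs 4: x=1 → posterior Beta(21/4, 11/3)
obs 5: x=0 → posterior Beta(21/4, 14/3)
obs 6: x=1 → posterior Beta(25/4, 14/3)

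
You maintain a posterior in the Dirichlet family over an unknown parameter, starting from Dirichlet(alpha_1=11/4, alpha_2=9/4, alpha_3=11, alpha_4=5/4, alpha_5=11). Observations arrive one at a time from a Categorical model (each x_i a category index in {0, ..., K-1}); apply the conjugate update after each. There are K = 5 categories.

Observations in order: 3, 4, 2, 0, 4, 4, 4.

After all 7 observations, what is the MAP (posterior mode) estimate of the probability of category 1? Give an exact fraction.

5/121

obs 1: x=3 → posterior Dirichlet(11/4, 9/4, 11, 9/4, 11)
obs 2: x=4 → posterior Dirichlet(11/4, 9/4, 11, 9/4, 12)
obs 3: x=2 → posterior Dirichlet(11/4, 9/4, 12, 9/4, 12)
obs 4: x=0 → posterior Dirichlet(15/4, 9/4, 12, 9/4, 12)
obs 5: x=4 → posterior Dirichlet(15/4, 9/4, 12, 9/4, 13)
obs 6: x=4 → posterior Dirichlet(15/4, 9/4, 12, 9/4, 14)
obs 7: x=4 → posterior Dirichlet(15/4, 9/4, 12, 9/4, 15)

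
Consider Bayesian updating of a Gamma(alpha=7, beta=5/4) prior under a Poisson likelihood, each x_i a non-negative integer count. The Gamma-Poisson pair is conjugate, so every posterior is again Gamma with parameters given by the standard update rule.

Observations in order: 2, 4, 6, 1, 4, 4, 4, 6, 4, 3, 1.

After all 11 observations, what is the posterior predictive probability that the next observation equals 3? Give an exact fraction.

621076836038237592237964464015127390776804947440212014224145782952793081859432735744/3086864814074416012468391536600205427087835726197888423342649311186063385635200604533

obs 1: x=2 → posterior Gamma(9, 9/4)
obs 2: x=4 → posterior Gamma(13, 13/4)
obs 3: x=6 → posterior Gamma(19, 17/4)
obs 4: x=1 → posterior Gamma(20, 21/4)
obs 5: x=4 → posterior Gamma(24, 25/4)
obs 6: x=4 → posterior Gamma(28, 29/4)
obs 7: x=4 → posterior Gamma(32, 33/4)
obs 8: x=6 → posterior Gamma(38, 37/4)
obs 9: x=4 → posterior Gamma(42, 41/4)
obs 10: x=3 → posterior Gamma(45, 45/4)
obs 11: x=1 → posterior Gamma(46, 49/4)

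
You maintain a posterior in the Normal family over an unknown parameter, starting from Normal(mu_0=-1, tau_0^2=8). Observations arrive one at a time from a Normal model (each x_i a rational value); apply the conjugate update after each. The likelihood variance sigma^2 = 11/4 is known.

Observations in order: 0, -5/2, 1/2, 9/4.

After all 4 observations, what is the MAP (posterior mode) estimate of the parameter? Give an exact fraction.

-3/139

obs 1: x=0 → posterior Normal(-11/43, 88/43)
obs 2: x=-5/2 → posterior Normal(-91/75, 88/75)
obs 3: x=1/2 → posterior Normal(-75/107, 88/107)
obs 4: x=9/4 → posterior Normal(-3/139, 88/139)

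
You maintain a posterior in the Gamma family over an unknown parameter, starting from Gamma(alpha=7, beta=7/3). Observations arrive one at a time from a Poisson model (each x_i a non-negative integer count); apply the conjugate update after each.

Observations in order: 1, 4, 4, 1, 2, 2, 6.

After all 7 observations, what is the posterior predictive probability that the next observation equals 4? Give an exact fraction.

obs 1: x=1 → posterior Gamma(8, 10/3)
obs 2: x=4 → posterior Gamma(12, 13/3)
obs 3: x=4 → posterior Gamma(16, 16/3)
obs 4: x=1 → posterior Gamma(17, 19/3)
obs 5: x=2 → posterior Gamma(19, 22/3)
obs 6: x=2 → posterior Gamma(21, 25/3)
obs 7: x=6 → posterior Gamma(27, 28/3)

2627735640514835992386187680016429243076444160/17069174130723235958610643029059314756044734431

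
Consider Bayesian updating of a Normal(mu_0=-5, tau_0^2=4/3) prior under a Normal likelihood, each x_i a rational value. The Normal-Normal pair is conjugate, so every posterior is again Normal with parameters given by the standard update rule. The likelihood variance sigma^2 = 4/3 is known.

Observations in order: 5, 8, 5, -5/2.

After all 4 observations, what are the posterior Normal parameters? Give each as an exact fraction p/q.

mu_0=21/10, tau_0^2=4/15

obs 1: x=5 → posterior Normal(0, 2/3)
obs 2: x=8 → posterior Normal(8/3, 4/9)
obs 3: x=5 → posterior Normal(13/4, 1/3)
obs 4: x=-5/2 → posterior Normal(21/10, 4/15)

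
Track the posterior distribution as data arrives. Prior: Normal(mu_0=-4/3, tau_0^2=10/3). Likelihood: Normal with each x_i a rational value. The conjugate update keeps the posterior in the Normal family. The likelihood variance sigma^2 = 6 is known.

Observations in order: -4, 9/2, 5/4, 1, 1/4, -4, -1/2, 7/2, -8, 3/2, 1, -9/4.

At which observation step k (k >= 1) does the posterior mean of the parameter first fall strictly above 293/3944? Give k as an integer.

obs 1: x=-4 → posterior Normal(-16/7, 15/7)
obs 2: x=9/2 → posterior Normal(-1/2, 30/19)
obs 3: x=5/4 → posterior Normal(-13/96, 5/4)
obs 4: x=1 → posterior Normal(7/116, 30/29)
obs 5: x=1/4 → posterior Normal(3/34, 15/17)
obs 6: x=-4 → posterior Normal(-17/39, 10/13)
obs 7: x=-1/2 → posterior Normal(-39/88, 15/22)
obs 8: x=7/2 → posterior Normal(-2/49, 30/49)
obs 9: x=-8 → posterior Normal(-7/9, 5/9)
obs 10: x=3/2 → posterior Normal(-69/118, 30/59)
obs 11: x=1 → posterior Normal(-59/128, 15/32)
obs 12: x=-9/4 → posterior Normal(-163/276, 10/23)

k = 5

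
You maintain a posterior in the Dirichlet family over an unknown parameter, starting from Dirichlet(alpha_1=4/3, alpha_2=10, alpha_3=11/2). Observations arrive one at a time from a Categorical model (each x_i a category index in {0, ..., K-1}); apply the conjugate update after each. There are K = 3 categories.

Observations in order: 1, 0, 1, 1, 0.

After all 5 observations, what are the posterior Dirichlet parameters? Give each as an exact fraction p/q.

obs 1: x=1 → posterior Dirichlet(4/3, 11, 11/2)
obs 2: x=0 → posterior Dirichlet(7/3, 11, 11/2)
obs 3: x=1 → posterior Dirichlet(7/3, 12, 11/2)
obs 4: x=1 → posterior Dirichlet(7/3, 13, 11/2)
obs 5: x=0 → posterior Dirichlet(10/3, 13, 11/2)

alpha_1=10/3, alpha_2=13, alpha_3=11/2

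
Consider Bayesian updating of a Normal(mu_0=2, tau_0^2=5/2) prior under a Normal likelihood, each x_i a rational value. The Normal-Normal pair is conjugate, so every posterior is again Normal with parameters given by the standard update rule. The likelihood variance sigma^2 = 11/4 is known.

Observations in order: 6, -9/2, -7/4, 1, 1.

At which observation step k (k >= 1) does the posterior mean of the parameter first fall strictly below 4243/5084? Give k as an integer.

k = 3

obs 1: x=6 → posterior Normal(82/21, 55/42)
obs 2: x=-9/2 → posterior Normal(37/31, 55/62)
obs 3: x=-7/4 → posterior Normal(39/82, 55/82)
obs 4: x=1 → posterior Normal(59/102, 55/102)
obs 5: x=1 → posterior Normal(79/122, 55/122)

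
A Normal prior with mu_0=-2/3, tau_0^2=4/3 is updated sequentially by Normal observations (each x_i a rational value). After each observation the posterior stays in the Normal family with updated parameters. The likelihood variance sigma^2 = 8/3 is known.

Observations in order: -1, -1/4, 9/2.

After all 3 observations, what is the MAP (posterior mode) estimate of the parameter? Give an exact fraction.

obs 1: x=-1 → posterior Normal(-7/9, 8/9)
obs 2: x=-1/4 → posterior Normal(-31/48, 2/3)
obs 3: x=9/2 → posterior Normal(23/60, 8/15)

23/60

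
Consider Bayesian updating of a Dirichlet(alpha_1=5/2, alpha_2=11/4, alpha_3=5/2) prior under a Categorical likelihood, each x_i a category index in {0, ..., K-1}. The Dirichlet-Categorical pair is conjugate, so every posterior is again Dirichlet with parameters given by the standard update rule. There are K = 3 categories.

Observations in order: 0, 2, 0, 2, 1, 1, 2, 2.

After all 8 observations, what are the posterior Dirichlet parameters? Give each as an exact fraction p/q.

alpha_1=9/2, alpha_2=19/4, alpha_3=13/2

obs 1: x=0 → posterior Dirichlet(7/2, 11/4, 5/2)
obs 2: x=2 → posterior Dirichlet(7/2, 11/4, 7/2)
obs 3: x=0 → posterior Dirichlet(9/2, 11/4, 7/2)
obs 4: x=2 → posterior Dirichlet(9/2, 11/4, 9/2)
obs 5: x=1 → posterior Dirichlet(9/2, 15/4, 9/2)
obs 6: x=1 → posterior Dirichlet(9/2, 19/4, 9/2)
obs 7: x=2 → posterior Dirichlet(9/2, 19/4, 11/2)
obs 8: x=2 → posterior Dirichlet(9/2, 19/4, 13/2)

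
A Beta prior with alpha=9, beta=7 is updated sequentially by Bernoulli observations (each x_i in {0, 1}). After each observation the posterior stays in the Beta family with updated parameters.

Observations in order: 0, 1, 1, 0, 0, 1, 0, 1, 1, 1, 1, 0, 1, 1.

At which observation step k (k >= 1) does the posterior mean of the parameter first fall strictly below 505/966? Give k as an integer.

k = 7

obs 1: x=0 → posterior Beta(9, 8)
obs 2: x=1 → posterior Beta(10, 8)
obs 3: x=1 → posterior Beta(11, 8)
obs 4: x=0 → posterior Beta(11, 9)
obs 5: x=0 → posterior Beta(11, 10)
obs 6: x=1 → posterior Beta(12, 10)
obs 7: x=0 → posterior Beta(12, 11)
obs 8: x=1 → posterior Beta(13, 11)
obs 9: x=1 → posterior Beta(14, 11)
obs 10: x=1 → posterior Beta(15, 11)
obs 11: x=1 → posterior Beta(16, 11)
obs 12: x=0 → posterior Beta(16, 12)
obs 13: x=1 → posterior Beta(17, 12)
obs 14: x=1 → posterior Beta(18, 12)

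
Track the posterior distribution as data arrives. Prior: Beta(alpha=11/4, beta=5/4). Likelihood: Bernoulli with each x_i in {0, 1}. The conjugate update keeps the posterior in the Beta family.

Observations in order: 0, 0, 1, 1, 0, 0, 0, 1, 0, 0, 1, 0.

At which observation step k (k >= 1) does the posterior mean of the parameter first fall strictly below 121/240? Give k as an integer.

obs 1: x=0 → posterior Beta(11/4, 9/4)
obs 2: x=0 → posterior Beta(11/4, 13/4)
obs 3: x=1 → posterior Beta(15/4, 13/4)
obs 4: x=1 → posterior Beta(19/4, 13/4)
obs 5: x=0 → posterior Beta(19/4, 17/4)
obs 6: x=0 → posterior Beta(19/4, 21/4)
obs 7: x=0 → posterior Beta(19/4, 25/4)
obs 8: x=1 → posterior Beta(23/4, 25/4)
obs 9: x=0 → posterior Beta(23/4, 29/4)
obs 10: x=0 → posterior Beta(23/4, 33/4)
obs 11: x=1 → posterior Beta(27/4, 33/4)
obs 12: x=0 → posterior Beta(27/4, 37/4)

k = 2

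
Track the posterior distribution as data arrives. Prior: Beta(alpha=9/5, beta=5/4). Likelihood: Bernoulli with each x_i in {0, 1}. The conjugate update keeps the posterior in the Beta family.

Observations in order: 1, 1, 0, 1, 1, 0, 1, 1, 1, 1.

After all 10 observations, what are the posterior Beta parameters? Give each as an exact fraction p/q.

obs 1: x=1 → posterior Beta(14/5, 5/4)
obs 2: x=1 → posterior Beta(19/5, 5/4)
obs 3: x=0 → posterior Beta(19/5, 9/4)
obs 4: x=1 → posterior Beta(24/5, 9/4)
obs 5: x=1 → posterior Beta(29/5, 9/4)
obs 6: x=0 → posterior Beta(29/5, 13/4)
obs 7: x=1 → posterior Beta(34/5, 13/4)
obs 8: x=1 → posterior Beta(39/5, 13/4)
obs 9: x=1 → posterior Beta(44/5, 13/4)
obs 10: x=1 → posterior Beta(49/5, 13/4)

alpha=49/5, beta=13/4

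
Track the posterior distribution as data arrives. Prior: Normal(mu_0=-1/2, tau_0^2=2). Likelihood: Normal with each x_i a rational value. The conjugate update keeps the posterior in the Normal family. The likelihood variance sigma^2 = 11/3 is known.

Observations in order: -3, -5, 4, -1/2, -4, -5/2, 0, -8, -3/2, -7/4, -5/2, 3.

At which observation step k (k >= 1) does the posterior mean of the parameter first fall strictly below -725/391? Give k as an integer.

k = 2

obs 1: x=-3 → posterior Normal(-47/34, 22/17)
obs 2: x=-5 → posterior Normal(-107/46, 22/23)
obs 3: x=4 → posterior Normal(-59/58, 22/29)
obs 4: x=-1/2 → posterior Normal(-13/14, 22/35)
obs 5: x=-4 → posterior Normal(-113/82, 22/41)
obs 6: x=-5/2 → posterior Normal(-143/94, 22/47)
obs 7: x=0 → posterior Normal(-143/106, 22/53)
obs 8: x=-8 → posterior Normal(-239/118, 22/59)
obs 9: x=-3/2 → posterior Normal(-257/130, 22/65)
obs 10: x=-7/4 → posterior Normal(-139/71, 22/71)
obs 11: x=-5/2 → posterior Normal(-2, 2/7)
obs 12: x=3 → posterior Normal(-136/83, 22/83)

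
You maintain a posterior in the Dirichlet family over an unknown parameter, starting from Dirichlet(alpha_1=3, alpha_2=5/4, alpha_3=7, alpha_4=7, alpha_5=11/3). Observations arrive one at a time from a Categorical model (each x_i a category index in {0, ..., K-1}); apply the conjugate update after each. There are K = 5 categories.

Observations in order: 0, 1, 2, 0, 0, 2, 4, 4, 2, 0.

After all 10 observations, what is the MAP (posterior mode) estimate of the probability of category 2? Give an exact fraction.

obs 1: x=0 → posterior Dirichlet(4, 5/4, 7, 7, 11/3)
obs 2: x=1 → posterior Dirichlet(4, 9/4, 7, 7, 11/3)
obs 3: x=2 → posterior Dirichlet(4, 9/4, 8, 7, 11/3)
obs 4: x=0 → posterior Dirichlet(5, 9/4, 8, 7, 11/3)
obs 5: x=0 → posterior Dirichlet(6, 9/4, 8, 7, 11/3)
obs 6: x=2 → posterior Dirichlet(6, 9/4, 9, 7, 11/3)
obs 7: x=4 → posterior Dirichlet(6, 9/4, 9, 7, 14/3)
obs 8: x=4 → posterior Dirichlet(6, 9/4, 9, 7, 17/3)
obs 9: x=2 → posterior Dirichlet(6, 9/4, 10, 7, 17/3)
obs 10: x=0 → posterior Dirichlet(7, 9/4, 10, 7, 17/3)

108/323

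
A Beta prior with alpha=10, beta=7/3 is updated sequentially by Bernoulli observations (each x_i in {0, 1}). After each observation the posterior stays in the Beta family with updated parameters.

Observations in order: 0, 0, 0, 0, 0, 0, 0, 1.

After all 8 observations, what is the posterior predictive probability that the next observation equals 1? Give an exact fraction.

33/61

obs 1: x=0 → posterior Beta(10, 10/3)
obs 2: x=0 → posterior Beta(10, 13/3)
obs 3: x=0 → posterior Beta(10, 16/3)
obs 4: x=0 → posterior Beta(10, 19/3)
obs 5: x=0 → posterior Beta(10, 22/3)
obs 6: x=0 → posterior Beta(10, 25/3)
obs 7: x=0 → posterior Beta(10, 28/3)
obs 8: x=1 → posterior Beta(11, 28/3)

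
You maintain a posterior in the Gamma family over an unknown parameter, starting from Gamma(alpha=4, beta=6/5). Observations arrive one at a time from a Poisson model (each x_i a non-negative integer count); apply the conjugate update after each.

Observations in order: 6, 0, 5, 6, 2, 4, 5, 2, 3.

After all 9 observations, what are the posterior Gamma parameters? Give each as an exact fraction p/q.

obs 1: x=6 → posterior Gamma(10, 11/5)
obs 2: x=0 → posterior Gamma(10, 16/5)
obs 3: x=5 → posterior Gamma(15, 21/5)
obs 4: x=6 → posterior Gamma(21, 26/5)
obs 5: x=2 → posterior Gamma(23, 31/5)
obs 6: x=4 → posterior Gamma(27, 36/5)
obs 7: x=5 → posterior Gamma(32, 41/5)
obs 8: x=2 → posterior Gamma(34, 46/5)
obs 9: x=3 → posterior Gamma(37, 51/5)

alpha=37, beta=51/5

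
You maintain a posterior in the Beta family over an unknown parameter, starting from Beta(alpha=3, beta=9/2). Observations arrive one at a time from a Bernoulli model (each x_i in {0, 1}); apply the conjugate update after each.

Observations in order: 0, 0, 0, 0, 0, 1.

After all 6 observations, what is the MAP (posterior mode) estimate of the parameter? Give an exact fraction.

6/23

obs 1: x=0 → posterior Beta(3, 11/2)
obs 2: x=0 → posterior Beta(3, 13/2)
obs 3: x=0 → posterior Beta(3, 15/2)
obs 4: x=0 → posterior Beta(3, 17/2)
obs 5: x=0 → posterior Beta(3, 19/2)
obs 6: x=1 → posterior Beta(4, 19/2)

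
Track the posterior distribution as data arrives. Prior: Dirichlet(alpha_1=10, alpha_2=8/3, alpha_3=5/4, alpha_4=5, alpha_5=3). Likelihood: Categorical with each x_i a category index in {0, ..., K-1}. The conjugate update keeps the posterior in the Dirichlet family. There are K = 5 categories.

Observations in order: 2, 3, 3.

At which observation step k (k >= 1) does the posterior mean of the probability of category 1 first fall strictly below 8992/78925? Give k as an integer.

k = 2

obs 1: x=2 → posterior Dirichlet(10, 8/3, 9/4, 5, 3)
obs 2: x=3 → posterior Dirichlet(10, 8/3, 9/4, 6, 3)
obs 3: x=3 → posterior Dirichlet(10, 8/3, 9/4, 7, 3)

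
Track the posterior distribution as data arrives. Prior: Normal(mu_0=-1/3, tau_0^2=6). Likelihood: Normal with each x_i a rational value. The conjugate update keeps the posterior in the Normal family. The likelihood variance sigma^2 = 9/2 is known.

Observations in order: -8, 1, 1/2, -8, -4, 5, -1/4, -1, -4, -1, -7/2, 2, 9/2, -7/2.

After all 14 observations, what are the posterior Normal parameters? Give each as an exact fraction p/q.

obs 1: x=-8 → posterior Normal(-33/7, 18/7)
obs 2: x=1 → posterior Normal(-29/11, 18/11)
obs 3: x=1/2 → posterior Normal(-9/5, 6/5)
obs 4: x=-8 → posterior Normal(-59/19, 18/19)
obs 5: x=-4 → posterior Normal(-75/23, 18/23)
obs 6: x=5 → posterior Normal(-55/27, 2/3)
obs 7: x=-1/4 → posterior Normal(-56/31, 18/31)
obs 8: x=-1 → posterior Normal(-12/7, 18/35)
obs 9: x=-4 → posterior Normal(-76/39, 6/13)
obs 10: x=-1 → posterior Normal(-80/43, 18/43)
obs 11: x=-7/2 → posterior Normal(-2, 18/47)
obs 12: x=2 → posterior Normal(-86/51, 6/17)
obs 13: x=9/2 → posterior Normal(-68/55, 18/55)
obs 14: x=-7/2 → posterior Normal(-82/59, 18/59)

mu_0=-82/59, tau_0^2=18/59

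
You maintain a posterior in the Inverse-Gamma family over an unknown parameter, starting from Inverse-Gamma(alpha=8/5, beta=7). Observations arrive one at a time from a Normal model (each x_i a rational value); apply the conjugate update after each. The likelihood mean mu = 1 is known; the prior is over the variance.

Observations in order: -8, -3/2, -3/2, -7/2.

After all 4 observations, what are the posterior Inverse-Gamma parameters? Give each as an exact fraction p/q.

obs 1: x=-8 → posterior Inverse-Gamma(21/10, 95/2)
obs 2: x=-3/2 → posterior Inverse-Gamma(13/5, 405/8)
obs 3: x=-3/2 → posterior Inverse-Gamma(31/10, 215/4)
obs 4: x=-7/2 → posterior Inverse-Gamma(18/5, 511/8)

alpha=18/5, beta=511/8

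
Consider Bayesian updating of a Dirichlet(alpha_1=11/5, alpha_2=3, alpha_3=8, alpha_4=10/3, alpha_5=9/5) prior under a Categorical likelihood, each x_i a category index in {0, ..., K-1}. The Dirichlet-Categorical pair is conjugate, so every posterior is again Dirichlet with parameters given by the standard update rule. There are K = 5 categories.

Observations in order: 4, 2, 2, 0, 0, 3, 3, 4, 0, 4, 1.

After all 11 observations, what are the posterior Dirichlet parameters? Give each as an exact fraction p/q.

obs 1: x=4 → posterior Dirichlet(11/5, 3, 8, 10/3, 14/5)
obs 2: x=2 → posterior Dirichlet(11/5, 3, 9, 10/3, 14/5)
obs 3: x=2 → posterior Dirichlet(11/5, 3, 10, 10/3, 14/5)
obs 4: x=0 → posterior Dirichlet(16/5, 3, 10, 10/3, 14/5)
obs 5: x=0 → posterior Dirichlet(21/5, 3, 10, 10/3, 14/5)
obs 6: x=3 → posterior Dirichlet(21/5, 3, 10, 13/3, 14/5)
obs 7: x=3 → posterior Dirichlet(21/5, 3, 10, 16/3, 14/5)
obs 8: x=4 → posterior Dirichlet(21/5, 3, 10, 16/3, 19/5)
obs 9: x=0 → posterior Dirichlet(26/5, 3, 10, 16/3, 19/5)
obs 10: x=4 → posterior Dirichlet(26/5, 3, 10, 16/3, 24/5)
obs 11: x=1 → posterior Dirichlet(26/5, 4, 10, 16/3, 24/5)

alpha_1=26/5, alpha_2=4, alpha_3=10, alpha_4=16/3, alpha_5=24/5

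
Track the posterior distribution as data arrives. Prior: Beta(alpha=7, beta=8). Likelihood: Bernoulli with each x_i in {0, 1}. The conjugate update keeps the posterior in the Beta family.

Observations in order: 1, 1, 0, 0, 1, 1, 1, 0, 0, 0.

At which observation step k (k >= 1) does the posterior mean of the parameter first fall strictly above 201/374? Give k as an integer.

k = 7

obs 1: x=1 → posterior Beta(8, 8)
obs 2: x=1 → posterior Beta(9, 8)
obs 3: x=0 → posterior Beta(9, 9)
obs 4: x=0 → posterior Beta(9, 10)
obs 5: x=1 → posterior Beta(10, 10)
obs 6: x=1 → posterior Beta(11, 10)
obs 7: x=1 → posterior Beta(12, 10)
obs 8: x=0 → posterior Beta(12, 11)
obs 9: x=0 → posterior Beta(12, 12)
obs 10: x=0 → posterior Beta(12, 13)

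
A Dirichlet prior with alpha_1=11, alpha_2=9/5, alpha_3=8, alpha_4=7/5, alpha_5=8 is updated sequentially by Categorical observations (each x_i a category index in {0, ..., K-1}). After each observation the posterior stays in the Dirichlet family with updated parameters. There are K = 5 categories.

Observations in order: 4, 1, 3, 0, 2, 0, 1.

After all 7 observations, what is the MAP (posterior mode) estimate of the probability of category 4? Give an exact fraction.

40/161

obs 1: x=4 → posterior Dirichlet(11, 9/5, 8, 7/5, 9)
obs 2: x=1 → posterior Dirichlet(11, 14/5, 8, 7/5, 9)
obs 3: x=3 → posterior Dirichlet(11, 14/5, 8, 12/5, 9)
obs 4: x=0 → posterior Dirichlet(12, 14/5, 8, 12/5, 9)
obs 5: x=2 → posterior Dirichlet(12, 14/5, 9, 12/5, 9)
obs 6: x=0 → posterior Dirichlet(13, 14/5, 9, 12/5, 9)
obs 7: x=1 → posterior Dirichlet(13, 19/5, 9, 12/5, 9)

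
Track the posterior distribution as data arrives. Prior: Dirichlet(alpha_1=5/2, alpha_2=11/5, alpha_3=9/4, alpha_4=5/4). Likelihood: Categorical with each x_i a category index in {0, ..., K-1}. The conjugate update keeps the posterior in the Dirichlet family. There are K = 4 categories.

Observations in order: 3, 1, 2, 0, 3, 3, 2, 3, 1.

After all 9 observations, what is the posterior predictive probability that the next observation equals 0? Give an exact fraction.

35/172

obs 1: x=3 → posterior Dirichlet(5/2, 11/5, 9/4, 9/4)
obs 2: x=1 → posterior Dirichlet(5/2, 16/5, 9/4, 9/4)
obs 3: x=2 → posterior Dirichlet(5/2, 16/5, 13/4, 9/4)
obs 4: x=0 → posterior Dirichlet(7/2, 16/5, 13/4, 9/4)
obs 5: x=3 → posterior Dirichlet(7/2, 16/5, 13/4, 13/4)
obs 6: x=3 → posterior Dirichlet(7/2, 16/5, 13/4, 17/4)
obs 7: x=2 → posterior Dirichlet(7/2, 16/5, 17/4, 17/4)
obs 8: x=3 → posterior Dirichlet(7/2, 16/5, 17/4, 21/4)
obs 9: x=1 → posterior Dirichlet(7/2, 21/5, 17/4, 21/4)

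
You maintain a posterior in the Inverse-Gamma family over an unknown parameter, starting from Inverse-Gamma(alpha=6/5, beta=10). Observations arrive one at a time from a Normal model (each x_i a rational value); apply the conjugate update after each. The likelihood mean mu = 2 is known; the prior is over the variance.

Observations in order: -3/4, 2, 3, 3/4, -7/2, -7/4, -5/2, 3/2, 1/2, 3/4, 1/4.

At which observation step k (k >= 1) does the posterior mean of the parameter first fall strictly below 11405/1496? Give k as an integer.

obs 1: x=-3/4 → posterior Inverse-Gamma(17/10, 441/32)
obs 2: x=2 → posterior Inverse-Gamma(11/5, 441/32)
obs 3: x=3 → posterior Inverse-Gamma(27/10, 457/32)
obs 4: x=3/4 → posterior Inverse-Gamma(16/5, 241/16)
obs 5: x=-7/2 → posterior Inverse-Gamma(37/10, 483/16)
obs 6: x=-7/4 → posterior Inverse-Gamma(21/5, 1191/32)
obs 7: x=-5/2 → posterior Inverse-Gamma(47/10, 1515/32)
obs 8: x=3/2 → posterior Inverse-Gamma(26/5, 1519/32)
obs 9: x=1/2 → posterior Inverse-Gamma(57/10, 1555/32)
obs 10: x=3/4 → posterior Inverse-Gamma(31/5, 395/8)
obs 11: x=1/4 → posterior Inverse-Gamma(67/10, 1629/32)

k = 4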